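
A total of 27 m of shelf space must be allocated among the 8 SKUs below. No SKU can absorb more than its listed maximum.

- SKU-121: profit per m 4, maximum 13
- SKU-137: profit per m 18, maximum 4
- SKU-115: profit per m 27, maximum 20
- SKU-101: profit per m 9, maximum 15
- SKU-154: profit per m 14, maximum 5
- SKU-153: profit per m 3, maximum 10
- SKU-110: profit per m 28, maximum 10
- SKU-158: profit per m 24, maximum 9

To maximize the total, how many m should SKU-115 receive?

17

Rank by profit per m: SKU-110 28 > SKU-115 27 > SKU-158 24 > SKU-137 18 > SKU-154 14 > SKU-101 9 > SKU-121 4 > SKU-153 3.
SKU-110 takes 10 to reach its cap of 10 — 17 left.
SKU-115 has room for 20 but only 17 remain, so it gets 17.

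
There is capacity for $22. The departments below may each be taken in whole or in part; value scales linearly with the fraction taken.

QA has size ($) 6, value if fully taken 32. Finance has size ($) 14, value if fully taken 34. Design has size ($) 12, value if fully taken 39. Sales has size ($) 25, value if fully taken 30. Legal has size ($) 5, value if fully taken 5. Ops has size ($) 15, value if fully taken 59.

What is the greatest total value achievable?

94.25

Sort by value density: QA 32/6≈5.33, Ops 59/15≈3.93, Design 39/12≈3.25, Finance 34/14≈2.43, Sales 30/25≈1.2, Legal 5/5≈1.
All 6 $ of QA fit (value 32) — 16 remain.
All 15 $ of Ops fit (value 59) — 1 remain.
Fill the last 1 $ with part of Design: 1/12 of it earns 3.25.
Total value = 94.25.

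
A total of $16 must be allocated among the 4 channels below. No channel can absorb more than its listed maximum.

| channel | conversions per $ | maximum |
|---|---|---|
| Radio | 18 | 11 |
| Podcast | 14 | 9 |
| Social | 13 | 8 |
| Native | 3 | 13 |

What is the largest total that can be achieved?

Order the channels by conversions per $: Radio 18 > Podcast 14 > Social 13 > Native 3.
Radio: +11 to 11 (cap) — 5 left.
Podcast has room for 9 but only 5 remain, so it gets 5.
Total = 18×11 + 14×5 = 268.

268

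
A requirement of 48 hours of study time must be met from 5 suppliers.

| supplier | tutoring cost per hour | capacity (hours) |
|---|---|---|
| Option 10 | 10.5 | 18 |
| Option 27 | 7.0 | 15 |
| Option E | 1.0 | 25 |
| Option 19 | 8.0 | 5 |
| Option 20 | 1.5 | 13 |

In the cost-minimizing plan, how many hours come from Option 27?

Cheapest first:
Option E (1.0): use full 25 → 23 hours to go.
Take 13 from Option 20 at 1.5 → need 10 more.
Take 10 from Option 27 at 7.0 to finish.
Option 19, Option 10: unused.

10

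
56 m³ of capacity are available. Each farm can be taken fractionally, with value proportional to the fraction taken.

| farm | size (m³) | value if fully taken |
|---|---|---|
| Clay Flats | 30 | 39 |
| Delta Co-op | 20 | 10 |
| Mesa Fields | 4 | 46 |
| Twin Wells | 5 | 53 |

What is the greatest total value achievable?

Sort by value density: Mesa Fields 46/4≈11.5, Twin Wells 53/5≈10.6, Clay Flats 39/30≈1.3, Delta Co-op 10/20≈0.5.
All 4 m³ of Mesa Fields fit (value 46) ; 52 remain.
All 5 m³ of Twin Wells fit (value 53) ; 47 remain.
All 30 m³ of Clay Flats fit (value 39) ; 17 remain.
Fill the last 17 m³ with part of Delta Co-op: 17/20 of it earns 8.5.
Total value = 146.5.

146.5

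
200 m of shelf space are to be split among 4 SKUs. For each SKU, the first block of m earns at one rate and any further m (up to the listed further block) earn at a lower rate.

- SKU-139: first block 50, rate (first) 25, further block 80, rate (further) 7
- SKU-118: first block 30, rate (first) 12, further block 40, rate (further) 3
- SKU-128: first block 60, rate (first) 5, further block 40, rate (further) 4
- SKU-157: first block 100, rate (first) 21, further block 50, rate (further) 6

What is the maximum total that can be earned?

Order all 8 blocks by rate: SKU-139/first 25 > SKU-157/first 21 > SKU-118/first 12 > SKU-139/second 7 > SKU-157/second 6 > SKU-128/first 5 > SKU-128/second 4 > SKU-118/second 3.
SKU-139/first (25): +50 — 150 left.
SKU-157 first at 21: fill all 100 — 50 left.
Fill SKU-118 first block (30 at 12) — 20 left.
SKU-139 second at 7: only 20 left, fill 20.
Total = 25×50 + 21×100 + 12×30 + 7×20 = 3850.

3850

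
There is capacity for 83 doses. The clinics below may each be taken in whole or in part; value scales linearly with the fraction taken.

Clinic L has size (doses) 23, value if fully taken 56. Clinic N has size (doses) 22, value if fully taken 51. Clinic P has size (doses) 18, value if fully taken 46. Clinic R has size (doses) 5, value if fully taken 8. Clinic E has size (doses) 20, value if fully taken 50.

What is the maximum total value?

203

Sort by value density: Clinic P 46/18≈2.56, Clinic E 50/20≈2.5, Clinic L 56/23≈2.43, Clinic N 51/22≈2.32, Clinic R 8/5≈1.6.
All 18 doses of Clinic P fit (value 46) → 65 remain.
Clinic E: take in full, 20 doses for value 50 → 45 left.
All 23 doses of Clinic L fit (value 56) → 22 remain.
All 22 doses of Clinic N fit (value 51) → 0 remain.
Total value = 203.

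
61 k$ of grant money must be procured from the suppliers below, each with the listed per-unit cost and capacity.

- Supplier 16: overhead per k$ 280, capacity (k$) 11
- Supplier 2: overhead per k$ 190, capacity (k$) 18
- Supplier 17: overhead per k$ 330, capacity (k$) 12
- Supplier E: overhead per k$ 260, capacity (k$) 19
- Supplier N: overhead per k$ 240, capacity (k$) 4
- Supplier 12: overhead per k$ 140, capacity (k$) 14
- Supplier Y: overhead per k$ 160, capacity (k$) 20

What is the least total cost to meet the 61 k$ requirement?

10840

Cheapest first:
Supplier 12 (140): use full 14 — 47 k$ to go.
Supplier Y (160): use full 20 — 27 k$ to go.
Take 18 from Supplier 2 at 190 — need 9 more.
Supplier N at 240: take all 4 k$ — 5 still needed.
Supplier E (260): take the remaining 5 — done.
Supplier 16, Supplier 17: unused.
Cost = 14×140 + 20×160 + 18×190 + 4×240 + 5×260 = 10840.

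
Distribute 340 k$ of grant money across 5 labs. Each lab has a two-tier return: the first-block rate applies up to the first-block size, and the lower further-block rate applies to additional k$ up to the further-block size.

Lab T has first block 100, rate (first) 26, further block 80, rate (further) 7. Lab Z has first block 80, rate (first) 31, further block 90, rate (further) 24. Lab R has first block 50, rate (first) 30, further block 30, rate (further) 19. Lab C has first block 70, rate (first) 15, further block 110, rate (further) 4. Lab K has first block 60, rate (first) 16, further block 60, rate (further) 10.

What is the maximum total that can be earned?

9120

Treat each block as its own option and order by rate: Lab Z/T1 31 > Lab R/T1 30 > Lab T/T1 26 > Lab Z/T2 24 > Lab R/T2 19 > Lab K/T1 16 > Lab C/T1 15 > Lab K/T2 10 > Lab T/T2 7 > Lab C/T2 4.
Lab Z/T1 (31): +80 — 260 left.
Lab R/T1 (30): +50 — 210 left.
Lab T T1 at 26: fill all 100 — 110 left.
Lab Z T2 at 24: fill all 90 — 20 left.
Lab R T2 at 19: only 20 left, fill 20.
Total = 31×80 + 30×50 + 26×100 + 24×90 + 19×20 = 9120.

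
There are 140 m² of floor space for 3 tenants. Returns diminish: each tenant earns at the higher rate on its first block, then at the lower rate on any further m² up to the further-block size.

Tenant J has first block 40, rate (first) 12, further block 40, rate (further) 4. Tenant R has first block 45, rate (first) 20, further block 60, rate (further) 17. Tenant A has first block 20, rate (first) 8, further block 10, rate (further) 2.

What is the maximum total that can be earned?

2340

Rank every tier by rate: Tenant R/first 20 > Tenant R/second 17 > Tenant J/first 12 > Tenant A/first 8 > Tenant J/second 4 > Tenant A/second 2.
Fill Tenant R first block (45 at 20) ; 95 left.
Fill Tenant R second block (60 at 17) ; 35 left.
Tenant J/first: +35 of 40 at 12; pool empty.
Total = 20×45 + 17×60 + 12×35 = 2340.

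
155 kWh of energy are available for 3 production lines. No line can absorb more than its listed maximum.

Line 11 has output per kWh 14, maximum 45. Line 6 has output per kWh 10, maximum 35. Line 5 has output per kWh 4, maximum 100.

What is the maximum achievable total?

Rank by output per kWh: Line 11 14 > Line 6 10 > Line 5 4.
Line 11: +45 to 45 (cap) — 110 left.
Line 6: +35 to 35 (cap) — 75 left.
Line 5 has room for 100 but only 75 remain, so it gets 75.
Total = 14×45 + 10×35 + 4×75 = 1280.

1280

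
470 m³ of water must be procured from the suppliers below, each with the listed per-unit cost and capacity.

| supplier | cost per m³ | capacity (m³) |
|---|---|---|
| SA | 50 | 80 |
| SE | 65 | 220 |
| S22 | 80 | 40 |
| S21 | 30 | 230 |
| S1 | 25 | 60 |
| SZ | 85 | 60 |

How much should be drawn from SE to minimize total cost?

100

Cheapest first:
Take 60 from S1 at 25 → need 410 more.
Take 230 from S21 at 30 → need 180 more.
Take 80 from SA at 50 → need 100 more.
SE at 65: take 100 of its 220 → requirement met.
S22, SZ: unused.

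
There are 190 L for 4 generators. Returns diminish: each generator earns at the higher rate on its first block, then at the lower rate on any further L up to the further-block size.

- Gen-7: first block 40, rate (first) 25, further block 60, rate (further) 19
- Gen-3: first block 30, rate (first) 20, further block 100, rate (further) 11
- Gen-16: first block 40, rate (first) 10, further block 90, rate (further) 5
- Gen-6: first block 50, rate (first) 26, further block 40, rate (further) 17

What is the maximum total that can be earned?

Treat each block as its own option and order by rate: Gen-6/tier1 26 > Gen-7/tier1 25 > Gen-3/tier1 20 > Gen-7/tier2 19 > Gen-6/tier2 17 > Gen-3/tier2 11 > Gen-16/tier1 10 > Gen-16/tier2 5.
Gen-6 tier1 at 26: fill all 50 ; 140 left.
Gen-7 tier1 at 25: fill all 40 ; 100 left.
Gen-3 tier1 at 20: fill all 30 ; 70 left.
Fill Gen-7 tier2 block (60 at 19) ; 10 left.
Gen-6 tier2 at 17: only 10 left, fill 10.
Total = 26×50 + 25×40 + 20×30 + 19×60 + 17×10 = 4210.

4210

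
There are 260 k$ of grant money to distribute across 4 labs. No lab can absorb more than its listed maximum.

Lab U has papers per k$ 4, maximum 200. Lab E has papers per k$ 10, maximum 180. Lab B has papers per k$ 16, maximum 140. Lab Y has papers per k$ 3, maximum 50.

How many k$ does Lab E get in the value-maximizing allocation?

120

Highest papers per k$ first: Lab B 16 > Lab E 10 > Lab U 4 > Lab Y 3.
Lab B takes 140 to reach its cap of 140 ; 120 left.
Lab E: +120 (room for 180) → 120. Pool exhausted.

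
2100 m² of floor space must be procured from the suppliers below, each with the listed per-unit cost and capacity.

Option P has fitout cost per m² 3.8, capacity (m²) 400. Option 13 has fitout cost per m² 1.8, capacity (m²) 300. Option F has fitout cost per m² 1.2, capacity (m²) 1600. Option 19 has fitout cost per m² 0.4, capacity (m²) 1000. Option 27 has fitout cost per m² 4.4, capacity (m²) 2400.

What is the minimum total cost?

Cheapest first:
Option 19 (0.4): use full 1000 — 1100 m² to go.
Take 1100 from Option F at 1.2 to finish.
Option 13, Option P, Option 27: unused.
Cost = 1000×0.4 + 1100×1.2 = 1720.

1720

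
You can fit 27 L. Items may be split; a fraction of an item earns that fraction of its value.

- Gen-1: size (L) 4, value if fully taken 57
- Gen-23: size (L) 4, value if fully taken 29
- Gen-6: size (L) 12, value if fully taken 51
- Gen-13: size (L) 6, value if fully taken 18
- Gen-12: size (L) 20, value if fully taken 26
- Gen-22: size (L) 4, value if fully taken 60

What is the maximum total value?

206

Sort by value density: Gen-22 60/4≈15, Gen-1 57/4≈14.2, Gen-23 29/4≈7.25, Gen-6 51/12≈4.25, Gen-13 18/6≈3, Gen-12 26/20≈1.3.
Take all of Gen-22 (4 L, value 60) → 23 L left.
All 4 L of Gen-1 fit (value 57) → 19 remain.
Take all of Gen-23 (4 L, value 29) → 15 L left.
Take all of Gen-6 (12 L, value 51) → 3 L left.
Only 3 L remain; take 3/6 of Gen-13 for value 18×3/6 = 9.
Total value = 206.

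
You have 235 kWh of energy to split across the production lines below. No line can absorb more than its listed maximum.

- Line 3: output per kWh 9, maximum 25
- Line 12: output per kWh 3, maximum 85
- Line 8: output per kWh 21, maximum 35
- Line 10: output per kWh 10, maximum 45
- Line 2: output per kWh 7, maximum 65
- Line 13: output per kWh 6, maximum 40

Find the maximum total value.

Rank by output per kWh: Line 8 21 > Line 10 10 > Line 3 9 > Line 2 7 > Line 13 6 > Line 12 3.
Line 8 takes 35 to reach its cap of 35 ; 200 left.
Line 10 takes 45 to reach its cap of 45 ; 155 left.
Line 3 takes 25 to reach its cap of 25 ; 130 left.
Line 2 takes 65 to reach its cap of 65 ; 65 left.
Line 13 takes 40 to reach its cap of 40 ; 25 left.
Line 12 has room for 85 but only 25 remain, so it gets 25.
Total = 9×25 + 3×25 + 21×35 + 10×45 + 7×65 + 6×40 = 2180.

2180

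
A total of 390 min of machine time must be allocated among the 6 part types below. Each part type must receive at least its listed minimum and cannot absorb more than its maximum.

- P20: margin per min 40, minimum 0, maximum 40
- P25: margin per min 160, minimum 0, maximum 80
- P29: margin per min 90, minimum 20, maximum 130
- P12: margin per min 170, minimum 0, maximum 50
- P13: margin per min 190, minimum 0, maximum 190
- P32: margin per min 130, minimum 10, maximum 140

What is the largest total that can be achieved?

Meeting every minimum uses 0+0+20+0+0+10 = 30 min, leaving 360.
Rank by margin per min: P13 190 > P12 170 > P25 160 > P32 130 > P29 90 > P20 40.
Give P13 190 more to hit its cap of 190 — 170 left.
Give P12 50 more to hit its cap of 50 — 120 left.
P25 takes 80 more to reach its cap of 80 — 40 left.
P32 has room for 130 more but only 40 remain, so it gets 50.
Total = 160×80 + 90×20 + 170×50 + 190×190 + 130×50 = 65700.

65700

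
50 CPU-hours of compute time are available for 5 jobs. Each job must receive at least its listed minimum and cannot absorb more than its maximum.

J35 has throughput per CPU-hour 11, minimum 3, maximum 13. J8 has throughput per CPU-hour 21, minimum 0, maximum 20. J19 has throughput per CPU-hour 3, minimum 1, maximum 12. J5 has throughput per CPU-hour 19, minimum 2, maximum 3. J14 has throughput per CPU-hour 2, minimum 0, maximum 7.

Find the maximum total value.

Meeting every minimum uses 3+0+1+2+0 = 6 CPU-hours, leaving 44.
Order the jobs by throughput per CPU-hour: J8 21 > J5 19 > J35 11 > J19 3 > J14 2.
J8 takes 20 more to reach its cap of 20 — 24 left.
J5: +1 to 3 (cap) — 23 left.
J35: +10 to 13 (cap) — 13 left.
Give J19 11 more to hit its cap of 12 — 2 left.
Only 2 left; J14 takes them to reach 2.
Total = 11×13 + 21×20 + 3×12 + 19×3 + 2×2 = 660.

660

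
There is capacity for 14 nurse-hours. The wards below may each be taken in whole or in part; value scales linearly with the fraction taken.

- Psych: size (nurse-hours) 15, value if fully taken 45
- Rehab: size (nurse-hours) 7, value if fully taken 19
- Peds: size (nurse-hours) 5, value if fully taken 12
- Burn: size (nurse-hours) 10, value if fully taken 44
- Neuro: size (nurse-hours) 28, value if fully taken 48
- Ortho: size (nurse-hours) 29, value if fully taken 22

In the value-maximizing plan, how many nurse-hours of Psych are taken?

4

Sort by value density: Burn 44/10≈4.4, Psych 45/15≈3, Rehab 19/7≈2.71, Peds 12/5≈2.4, Neuro 48/28≈1.71, Ortho 22/29≈0.759.
Burn: take in full, 10 nurse-hours for value 44 → 4 left.
Fill the last 4 nurse-hours with part of Psych: 4/15 of it earns 12.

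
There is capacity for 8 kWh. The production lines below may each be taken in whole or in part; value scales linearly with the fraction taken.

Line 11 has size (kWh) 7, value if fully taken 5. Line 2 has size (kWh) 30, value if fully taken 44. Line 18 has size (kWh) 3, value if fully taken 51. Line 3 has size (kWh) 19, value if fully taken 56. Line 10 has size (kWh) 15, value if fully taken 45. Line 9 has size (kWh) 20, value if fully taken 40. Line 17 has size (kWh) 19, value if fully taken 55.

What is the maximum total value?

66

Rank by value-to-size ratio: Line 18 51/3≈17, Line 10 45/15≈3, Line 3 56/19≈2.95, Line 17 55/19≈2.89, Line 9 40/20≈2, Line 2 44/30≈1.47, Line 11 5/7≈0.714.
All 3 kWh of Line 18 fit (value 51) — 5 remain.
Only 5 kWh remain; take 5/15 of Line 10 for value 45×5/15 = 15.
Total value = 66.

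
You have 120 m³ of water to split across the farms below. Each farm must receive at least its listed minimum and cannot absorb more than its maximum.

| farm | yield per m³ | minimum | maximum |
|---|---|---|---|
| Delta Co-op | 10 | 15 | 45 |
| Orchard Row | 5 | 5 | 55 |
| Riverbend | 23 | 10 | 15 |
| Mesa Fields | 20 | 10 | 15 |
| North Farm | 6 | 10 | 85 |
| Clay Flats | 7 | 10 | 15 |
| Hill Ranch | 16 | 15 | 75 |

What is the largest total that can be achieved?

Meeting every minimum uses 15+5+10+10+10+10+15 = 75 m³, leaving 45.
Rank by yield per m³: Riverbend 23 > Mesa Fields 20 > Hill Ranch 16 > Delta Co-op 10 > Clay Flats 7 > North Farm 6 > Orchard Row 5.
Riverbend: +5 to 15 (cap) ; 40 left.
Mesa Fields: +5 to 15 (cap) ; 35 left.
Hill Ranch: +35 (room for 60) → 50. Pool exhausted.
Total = 10×15 + 5×5 + 23×15 + 20×15 + 6×10 + 7×10 + 16×50 = 1750.

1750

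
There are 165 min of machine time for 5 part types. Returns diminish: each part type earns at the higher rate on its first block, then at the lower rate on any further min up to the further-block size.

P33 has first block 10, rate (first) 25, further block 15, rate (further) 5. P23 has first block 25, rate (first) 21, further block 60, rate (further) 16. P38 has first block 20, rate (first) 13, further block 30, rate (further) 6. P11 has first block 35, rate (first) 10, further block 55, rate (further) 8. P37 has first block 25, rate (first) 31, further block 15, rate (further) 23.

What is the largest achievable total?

Treat each block as its own option and order by rate: P37/first 31 > P33/first 25 > P37/second 23 > P23/first 21 > P23/second 16 > P38/first 13 > P11/first 10 > P11/second 8 > P38/second 6 > P33/second 5.
P37 first at 31: fill all 25 ; 140 left.
P33 first at 25: fill all 10 ; 130 left.
P37 second at 23: fill all 15 ; 115 left.
P23 first at 21: fill all 25 ; 90 left.
P23/second (16): +60 ; 30 left.
Fill P38 first block (20 at 13) ; 10 left.
10 remain; put them into P11 first at 10.
Total = 31×25 + 25×10 + 23×15 + 21×25 + 16×60 + 13×20 + 10×10 = 3215.

3215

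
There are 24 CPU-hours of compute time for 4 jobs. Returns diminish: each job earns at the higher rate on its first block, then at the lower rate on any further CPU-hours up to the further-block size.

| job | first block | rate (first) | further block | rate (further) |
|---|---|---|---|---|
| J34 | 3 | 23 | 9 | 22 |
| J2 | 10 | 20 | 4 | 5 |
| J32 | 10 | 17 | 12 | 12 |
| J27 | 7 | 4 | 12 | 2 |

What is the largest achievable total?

Rank every tier by rate: J34/T1 23 > J34/T2 22 > J2/T1 20 > J32/T1 17 > J32/T2 12 > J2/T2 5 > J27/T1 4 > J27/T2 2.
Fill J34 T1 block (3 at 23) → 21 left.
J34 T2 at 22: fill all 9 → 12 left.
Fill J2 T1 block (10 at 20) → 2 left.
2 remain; put them into J32 T1 at 17.
Total = 23×3 + 22×9 + 20×10 + 17×2 = 501.

501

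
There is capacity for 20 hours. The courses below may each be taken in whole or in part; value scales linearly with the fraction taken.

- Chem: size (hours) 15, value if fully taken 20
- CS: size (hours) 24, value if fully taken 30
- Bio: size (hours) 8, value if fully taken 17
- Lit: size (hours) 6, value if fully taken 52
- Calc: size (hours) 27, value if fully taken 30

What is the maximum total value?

77

Rank by value-to-size ratio: Lit 52/6≈8.67, Bio 17/8≈2.12, Chem 20/15≈1.33, CS 30/24≈1.25, Calc 30/27≈1.11.
Lit: take in full, 6 hours for value 52 ; 14 left.
All 8 hours of Bio fit (value 17) ; 6 remain.
Fill the last 6 hours with part of Chem: 6/15 of it earns 8.
Total value = 77.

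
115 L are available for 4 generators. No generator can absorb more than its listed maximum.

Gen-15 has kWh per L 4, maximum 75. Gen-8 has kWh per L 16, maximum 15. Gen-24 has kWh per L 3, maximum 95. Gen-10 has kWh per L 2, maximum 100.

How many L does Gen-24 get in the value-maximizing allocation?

Rank by kWh per L: Gen-8 16 > Gen-15 4 > Gen-24 3 > Gen-10 2.
Gen-8 takes 15 to reach its cap of 15 — 100 left.
Gen-15 takes 75 to reach its cap of 75 — 25 left.
Gen-24: +25 (room for 95) → 25. Pool exhausted.

25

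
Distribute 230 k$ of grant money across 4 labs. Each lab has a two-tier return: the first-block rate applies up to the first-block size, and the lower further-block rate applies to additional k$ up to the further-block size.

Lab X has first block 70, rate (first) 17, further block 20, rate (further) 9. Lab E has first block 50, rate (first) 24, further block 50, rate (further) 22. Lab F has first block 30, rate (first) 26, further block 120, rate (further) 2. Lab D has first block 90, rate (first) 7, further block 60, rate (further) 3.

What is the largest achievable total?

4520

Treat each block as its own option and order by rate: Lab F/T1 26 > Lab E/T1 24 > Lab E/T2 22 > Lab X/T1 17 > Lab X/T2 9 > Lab D/T1 7 > Lab D/T2 3 > Lab F/T2 2.
Fill Lab F T1 block (30 at 26) → 200 left.
Fill Lab E T1 block (50 at 24) → 150 left.
Lab E T2 at 22: fill all 50 → 100 left.
Lab X/T1 (17): +70 → 30 left.
Lab X/T2 (9): +20 → 10 left.
10 remain; put them into Lab D T1 at 7.
Total = 26×30 + 24×50 + 22×50 + 17×70 + 9×20 + 7×10 = 4520.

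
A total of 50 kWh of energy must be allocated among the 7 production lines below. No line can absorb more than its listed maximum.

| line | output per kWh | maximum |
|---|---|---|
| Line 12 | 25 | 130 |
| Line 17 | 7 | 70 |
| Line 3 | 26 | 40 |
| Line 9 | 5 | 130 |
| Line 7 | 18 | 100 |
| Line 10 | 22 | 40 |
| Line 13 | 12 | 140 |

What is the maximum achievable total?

Highest output per kWh first: Line 3 26 > Line 12 25 > Line 10 22 > Line 7 18 > Line 13 12 > Line 17 7 > Line 9 5.
Line 3: +40 to 40 (cap) — 10 left.
Line 12 has room for 130 but only 10 remain, so it gets 10.
Total = 25×10 + 26×40 = 1290.

1290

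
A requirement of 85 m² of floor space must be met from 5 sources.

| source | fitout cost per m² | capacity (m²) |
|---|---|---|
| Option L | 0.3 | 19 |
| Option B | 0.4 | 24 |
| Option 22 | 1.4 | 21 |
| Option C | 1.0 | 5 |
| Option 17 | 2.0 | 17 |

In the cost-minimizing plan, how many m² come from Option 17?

Cheapest first:
Option L (0.3): use full 19 — 66 m² to go.
Take 24 from Option B at 0.4 — need 42 more.
Option C at 1.0: take all 5 m² — 37 still needed.
Take 21 from Option 22 at 1.4 — need 16 more.
Option 17 (2.0): take the remaining 16 — done.

16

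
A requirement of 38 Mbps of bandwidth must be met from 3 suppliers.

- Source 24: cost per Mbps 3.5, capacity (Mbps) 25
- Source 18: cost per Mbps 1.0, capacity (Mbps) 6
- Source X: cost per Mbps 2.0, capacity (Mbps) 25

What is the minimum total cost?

80.5

Cheapest first:
Take 6 from Source 18 at 1.0 ; need 32 more.
Source X at 2.0: take all 25 Mbps ; 7 still needed.
Source 24 (3.5): take the remaining 7 ; done.
Cost = 6×1.0 + 25×2.0 + 7×3.5 = 80.5.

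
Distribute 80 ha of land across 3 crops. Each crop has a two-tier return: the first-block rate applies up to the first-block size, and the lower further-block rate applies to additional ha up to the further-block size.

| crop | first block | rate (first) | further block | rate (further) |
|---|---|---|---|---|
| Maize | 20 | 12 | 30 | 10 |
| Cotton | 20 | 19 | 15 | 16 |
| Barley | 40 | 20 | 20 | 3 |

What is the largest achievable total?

1480

Rank every tier by rate: Barley/first 20 > Cotton/first 19 > Cotton/second 16 > Maize/first 12 > Maize/second 10 > Barley/second 3.
Fill Barley first block (40 at 20) ; 40 left.
Cotton/first (19): +20 ; 20 left.
Cotton/second (16): +15 ; 5 left.
Maize/first: +5 of 20 at 12; pool empty.
Total = 20×40 + 19×20 + 16×15 + 12×5 = 1480.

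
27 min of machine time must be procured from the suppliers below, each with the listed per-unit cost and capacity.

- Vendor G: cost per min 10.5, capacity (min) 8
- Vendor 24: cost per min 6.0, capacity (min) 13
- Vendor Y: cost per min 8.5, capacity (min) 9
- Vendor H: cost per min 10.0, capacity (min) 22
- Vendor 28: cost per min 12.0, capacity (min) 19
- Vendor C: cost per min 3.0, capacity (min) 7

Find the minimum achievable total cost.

Use suppliers in increasing cost order.
Vendor C at 3.0: take all 7 min ; 20 still needed.
Vendor 24 at 6.0: take all 13 min ; 7 still needed.
Take 7 from Vendor Y at 8.5 to finish.
Vendor H, Vendor G, Vendor 28: unused.
Cost = 7×3.0 + 13×6.0 + 7×8.5 = 158.5.

158.5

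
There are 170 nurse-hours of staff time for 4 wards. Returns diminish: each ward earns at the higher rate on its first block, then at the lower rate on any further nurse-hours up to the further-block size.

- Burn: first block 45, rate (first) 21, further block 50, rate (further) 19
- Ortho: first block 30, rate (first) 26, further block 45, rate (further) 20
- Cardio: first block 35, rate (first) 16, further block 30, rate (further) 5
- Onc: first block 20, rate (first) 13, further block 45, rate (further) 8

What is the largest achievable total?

3575

Rank every tier by rate: Ortho/first 26 > Burn/first 21 > Ortho/second 20 > Burn/second 19 > Cardio/first 16 > Onc/first 13 > Onc/second 8 > Cardio/second 5.
Fill Ortho first block (30 at 26) → 140 left.
Burn/first (21): +45 → 95 left.
Ortho second at 20: fill all 45 → 50 left.
Fill Burn second block (50 at 19) → 0 left.
Total = 26×30 + 21×45 + 20×45 + 19×50 = 3575.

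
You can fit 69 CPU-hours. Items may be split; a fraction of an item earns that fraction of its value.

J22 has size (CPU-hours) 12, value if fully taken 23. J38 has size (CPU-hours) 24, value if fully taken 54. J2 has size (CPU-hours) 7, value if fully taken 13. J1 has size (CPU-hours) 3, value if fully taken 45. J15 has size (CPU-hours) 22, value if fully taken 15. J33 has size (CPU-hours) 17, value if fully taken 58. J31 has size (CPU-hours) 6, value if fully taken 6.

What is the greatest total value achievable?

199

Best value per unit of size first: J1 45/3≈15, J33 58/17≈3.41, J38 54/24≈2.25, J22 23/12≈1.92, J2 13/7≈1.86, J31 6/6≈1, J15 15/22≈0.682.
All 3 CPU-hours of J1 fit (value 45) ; 66 remain.
Take all of J33 (17 CPU-hours, value 58) ; 49 CPU-hours left.
Take all of J38 (24 CPU-hours, value 54) ; 25 CPU-hours left.
J22: take in full, 12 CPU-hours for value 23 ; 13 left.
Take all of J2 (7 CPU-hours, value 13) ; 6 CPU-hours left.
J31: take in full, 6 CPU-hours for value 6 ; 0 left.
Total value = 199.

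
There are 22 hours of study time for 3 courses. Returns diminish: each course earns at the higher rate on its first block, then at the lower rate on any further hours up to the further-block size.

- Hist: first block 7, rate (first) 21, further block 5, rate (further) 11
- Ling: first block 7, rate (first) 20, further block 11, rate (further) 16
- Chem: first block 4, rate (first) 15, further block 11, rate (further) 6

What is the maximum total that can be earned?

Order all 6 blocks by rate: Hist/first 21 > Ling/first 20 > Ling/second 16 > Chem/first 15 > Hist/second 11 > Chem/second 6.
Hist first at 21: fill all 7 — 15 left.
Ling/first (20): +7 — 8 left.
Ling second at 16: only 8 left, fill 8.
Total = 21×7 + 20×7 + 16×8 = 415.

415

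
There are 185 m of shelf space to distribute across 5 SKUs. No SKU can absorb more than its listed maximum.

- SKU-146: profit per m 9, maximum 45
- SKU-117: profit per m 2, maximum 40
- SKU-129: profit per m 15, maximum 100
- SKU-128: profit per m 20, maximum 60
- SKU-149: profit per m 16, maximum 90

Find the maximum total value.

3165

Order the SKUs by profit per m: SKU-128 20 > SKU-149 16 > SKU-129 15 > SKU-146 9 > SKU-117 2.
Give SKU-128 60 to hit its cap of 60 → 125 left.
SKU-149 takes 90 to reach its cap of 90 → 35 left.
Only 35 left; SKU-129 takes them to reach 35.
Total = 15×35 + 20×60 + 16×90 = 3165.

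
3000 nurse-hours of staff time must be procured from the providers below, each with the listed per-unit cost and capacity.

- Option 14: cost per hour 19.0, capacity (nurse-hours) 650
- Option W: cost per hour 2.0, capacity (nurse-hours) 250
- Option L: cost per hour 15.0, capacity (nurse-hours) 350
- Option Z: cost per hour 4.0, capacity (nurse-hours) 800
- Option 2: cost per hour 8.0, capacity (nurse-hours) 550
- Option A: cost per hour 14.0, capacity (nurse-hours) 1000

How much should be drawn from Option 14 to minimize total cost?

50

Fill from the cheapest provider first.
Option W at 2.0: take all 250 nurse-hours ; 2750 still needed.
Take 800 from Option Z at 4.0 ; need 1950 more.
Option 2 (8.0): use full 550 ; 1400 nurse-hours to go.
Option A (14.0): use full 1000 ; 400 nurse-hours to go.
Option L (15.0): use full 350 ; 50 nurse-hours to go.
Option 14 (19.0): take the remaining 50 ; done.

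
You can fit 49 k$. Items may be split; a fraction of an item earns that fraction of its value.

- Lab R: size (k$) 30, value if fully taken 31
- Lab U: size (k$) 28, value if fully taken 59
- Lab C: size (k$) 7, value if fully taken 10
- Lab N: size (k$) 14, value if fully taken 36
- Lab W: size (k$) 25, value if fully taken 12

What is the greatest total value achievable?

105

Sort by value density: Lab N 36/14≈2.57, Lab U 59/28≈2.11, Lab C 10/7≈1.43, Lab R 31/30≈1.03, Lab W 12/25≈0.48.
Take all of Lab N (14 k$, value 36) — 35 k$ left.
Take all of Lab U (28 k$, value 59) — 7 k$ left.
Lab C: take in full, 7 k$ for value 10 — 0 left.
Total value = 105.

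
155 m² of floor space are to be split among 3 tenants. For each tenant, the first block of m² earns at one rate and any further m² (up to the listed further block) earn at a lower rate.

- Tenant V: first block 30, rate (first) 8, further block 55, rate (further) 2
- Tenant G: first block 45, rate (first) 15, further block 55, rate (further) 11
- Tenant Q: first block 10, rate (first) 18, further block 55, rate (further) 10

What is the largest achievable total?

Order all 6 blocks by rate: Tenant Q/T1 18 > Tenant G/T1 15 > Tenant G/T2 11 > Tenant Q/T2 10 > Tenant V/T1 8 > Tenant V/T2 2.
Tenant Q T1 at 18: fill all 10 ; 145 left.
Tenant G T1 at 15: fill all 45 ; 100 left.
Tenant G T2 at 11: fill all 55 ; 45 left.
Tenant Q/T2: +45 of 55 at 10; pool empty.
Total = 18×10 + 15×45 + 11×55 + 10×45 = 1910.

1910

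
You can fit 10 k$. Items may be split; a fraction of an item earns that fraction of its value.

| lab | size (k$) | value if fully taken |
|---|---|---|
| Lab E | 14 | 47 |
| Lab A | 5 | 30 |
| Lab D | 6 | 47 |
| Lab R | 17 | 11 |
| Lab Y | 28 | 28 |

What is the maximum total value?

Best value per unit of size first: Lab D 47/6≈7.83, Lab A 30/5≈6, Lab E 47/14≈3.36, Lab Y 28/28≈1, Lab R 11/17≈0.647.
All 6 k$ of Lab D fit (value 47) → 4 remain.
Only 4 k$ remain; take 4/5 of Lab A for value 30×4/5 = 24.
Total value = 71.

71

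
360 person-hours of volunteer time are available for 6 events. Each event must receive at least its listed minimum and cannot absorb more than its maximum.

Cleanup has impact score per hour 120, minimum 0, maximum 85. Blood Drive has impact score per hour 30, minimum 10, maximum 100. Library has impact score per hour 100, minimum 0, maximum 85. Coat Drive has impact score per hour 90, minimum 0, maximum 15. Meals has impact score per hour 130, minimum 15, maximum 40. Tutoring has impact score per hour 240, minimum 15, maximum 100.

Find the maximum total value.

50300

Meeting every minimum uses 0+10+0+0+15+15 = 40 person-hours, leaving 320.
Order the events by impact score per hour: Tutoring 240 > Meals 130 > Cleanup 120 > Library 100 > Coat Drive 90 > Blood Drive 30.
Tutoring: +85 to 100 (cap) → 235 left.
Meals: +25 to 40 (cap) → 210 left.
Cleanup takes 85 more to reach its cap of 85 → 125 left.
Give Library 85 more to hit its cap of 85 → 40 left.
Give Coat Drive 15 more to hit its cap of 15 → 25 left.
Blood Drive has room for 90 more but only 25 remain, so it gets 35.
Total = 120×85 + 30×35 + 100×85 + 90×15 + 130×40 + 240×100 = 50300.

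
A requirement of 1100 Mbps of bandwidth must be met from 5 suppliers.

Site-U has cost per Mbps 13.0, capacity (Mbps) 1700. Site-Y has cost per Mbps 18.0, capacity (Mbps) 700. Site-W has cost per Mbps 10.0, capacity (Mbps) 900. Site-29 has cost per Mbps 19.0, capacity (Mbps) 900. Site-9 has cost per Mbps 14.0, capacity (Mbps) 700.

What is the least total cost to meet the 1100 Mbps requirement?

11600

Cheapest first:
Site-W at 10.0: take all 900 Mbps → 200 still needed.
Take 200 from Site-U at 13.0 to finish.
Site-9, Site-Y, Site-29: unused.
Cost = 900×10.0 + 200×13.0 = 11600.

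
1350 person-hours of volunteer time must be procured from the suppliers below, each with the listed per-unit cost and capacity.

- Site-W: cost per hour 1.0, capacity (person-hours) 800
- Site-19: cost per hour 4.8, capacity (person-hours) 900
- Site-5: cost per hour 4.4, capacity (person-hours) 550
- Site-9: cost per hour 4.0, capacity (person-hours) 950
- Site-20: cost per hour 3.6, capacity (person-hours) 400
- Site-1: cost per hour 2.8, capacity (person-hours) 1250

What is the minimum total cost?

Use suppliers in increasing cost order.
Site-W (1.0): use full 800 ; 550 person-hours to go.
Site-1 at 2.8: take 550 of its 1250 ; requirement met.
Site-20, Site-9, Site-5, Site-19: unused.
Cost = 800×1.0 + 550×2.8 = 2340.

2340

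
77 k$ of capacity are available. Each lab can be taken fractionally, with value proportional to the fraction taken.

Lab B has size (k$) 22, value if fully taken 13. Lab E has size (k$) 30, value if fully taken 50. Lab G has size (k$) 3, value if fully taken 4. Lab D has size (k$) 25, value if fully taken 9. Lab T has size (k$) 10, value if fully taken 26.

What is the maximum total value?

Best value per unit of size first: Lab T 26/10≈2.6, Lab E 50/30≈1.67, Lab G 4/3≈1.33, Lab B 13/22≈0.591, Lab D 9/25≈0.36.
All 10 k$ of Lab T fit (value 26) ; 67 remain.
Take all of Lab E (30 k$, value 50) ; 37 k$ left.
Take all of Lab G (3 k$, value 4) ; 34 k$ left.
All 22 k$ of Lab B fit (value 13) ; 12 remain.
Only 12 k$ remain; take 12/25 of Lab D for value 9×12/25 = 4.32.
Total value = 97.32.

97.32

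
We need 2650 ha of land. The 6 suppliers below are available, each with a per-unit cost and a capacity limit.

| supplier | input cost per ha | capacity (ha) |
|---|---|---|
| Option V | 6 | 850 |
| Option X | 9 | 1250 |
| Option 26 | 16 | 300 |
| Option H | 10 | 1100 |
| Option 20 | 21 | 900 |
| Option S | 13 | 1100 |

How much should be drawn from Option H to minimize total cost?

Cheapest first:
Option V at 6: take all 850 ha → 1800 still needed.
Take 1250 from Option X at 9 → need 550 more.
Option H at 10: take 550 of its 1100 → requirement met.
Option S, Option 26, Option 20: unused.

550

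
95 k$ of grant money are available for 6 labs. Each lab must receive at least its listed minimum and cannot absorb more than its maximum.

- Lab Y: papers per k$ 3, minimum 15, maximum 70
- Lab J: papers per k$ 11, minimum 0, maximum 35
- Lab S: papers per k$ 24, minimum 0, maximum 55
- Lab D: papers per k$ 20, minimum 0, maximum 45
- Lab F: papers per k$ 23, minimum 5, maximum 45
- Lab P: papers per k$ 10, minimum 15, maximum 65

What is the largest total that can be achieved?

1745

Meeting every minimum uses 15+0+0+0+5+15 = 35 k$, leaving 60.
Highest papers per k$ first: Lab S 24 > Lab F 23 > Lab D 20 > Lab J 11 > Lab P 10 > Lab Y 3.
Give Lab S 55 more to hit its cap of 55 ; 5 left.
Lab F: +5 (room for 40) → 10. Pool exhausted.
Total = 3×15 + 24×55 + 23×10 + 10×15 = 1745.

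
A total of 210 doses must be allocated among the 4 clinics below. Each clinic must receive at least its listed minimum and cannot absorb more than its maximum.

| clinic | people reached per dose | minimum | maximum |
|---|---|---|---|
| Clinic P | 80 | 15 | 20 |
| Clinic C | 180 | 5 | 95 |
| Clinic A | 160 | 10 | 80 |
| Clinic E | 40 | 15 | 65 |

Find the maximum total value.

Meeting every minimum uses 15+5+10+15 = 45 doses, leaving 165.
Highest people reached per dose first: Clinic C 180 > Clinic A 160 > Clinic P 80 > Clinic E 40.
Clinic C: +90 to 95 (cap) ; 75 left.
Clinic A: +70 to 80 (cap) ; 5 left.
Clinic P: +5 to 20 (cap) ; 0 left.
Total = 80×20 + 180×95 + 160×80 + 40×15 = 32100.

32100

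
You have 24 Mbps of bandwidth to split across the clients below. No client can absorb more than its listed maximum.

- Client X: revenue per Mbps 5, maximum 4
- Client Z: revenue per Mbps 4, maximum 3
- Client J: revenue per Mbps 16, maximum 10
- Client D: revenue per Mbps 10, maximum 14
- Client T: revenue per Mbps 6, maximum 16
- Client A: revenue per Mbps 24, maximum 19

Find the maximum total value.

536

Rank by revenue per Mbps: Client A 24 > Client J 16 > Client D 10 > Client T 6 > Client X 5 > Client Z 4.
Client A takes 19 to reach its cap of 19 — 5 left.
Client J: +5 (room for 10) → 5. Pool exhausted.
Total = 16×5 + 24×19 = 536.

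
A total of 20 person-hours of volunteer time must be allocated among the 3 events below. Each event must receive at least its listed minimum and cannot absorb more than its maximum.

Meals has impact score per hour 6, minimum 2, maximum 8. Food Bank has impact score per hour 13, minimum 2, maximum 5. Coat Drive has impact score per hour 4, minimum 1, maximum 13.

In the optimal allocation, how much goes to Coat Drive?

7

Meeting every minimum uses 2+2+1 = 5 person-hours, leaving 15.
Highest impact score per hour first: Food Bank 13 > Meals 6 > Coat Drive 4.
Food Bank takes 3 more to reach its cap of 5 — 12 left.
Give Meals 6 more to hit its cap of 8 — 6 left.
Coat Drive: +6 (room for 12) → 7. Pool exhausted.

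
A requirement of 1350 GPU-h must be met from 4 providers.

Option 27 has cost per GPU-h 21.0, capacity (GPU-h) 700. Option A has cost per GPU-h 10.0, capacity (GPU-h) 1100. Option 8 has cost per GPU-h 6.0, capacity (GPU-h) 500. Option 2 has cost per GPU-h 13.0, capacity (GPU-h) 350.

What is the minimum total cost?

11500

Cheapest first:
Option 8 at 6.0: take all 500 GPU-h → 850 still needed.
Take 850 from Option A at 10.0 to finish.
Option 2, Option 27: unused.
Cost = 500×6.0 + 850×10.0 = 11500.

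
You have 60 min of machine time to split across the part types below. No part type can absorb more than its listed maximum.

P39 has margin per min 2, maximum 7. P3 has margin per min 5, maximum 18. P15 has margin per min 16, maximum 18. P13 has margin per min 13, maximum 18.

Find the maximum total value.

Order the part types by margin per min: P15 16 > P13 13 > P3 5 > P39 2.
P15: +18 to 18 (cap) ; 42 left.
P13 takes 18 to reach its cap of 18 ; 24 left.
P3 takes 18 to reach its cap of 18 ; 6 left.
Only 6 left; P39 takes them to reach 6.
Total = 2×6 + 5×18 + 16×18 + 13×18 = 624.

624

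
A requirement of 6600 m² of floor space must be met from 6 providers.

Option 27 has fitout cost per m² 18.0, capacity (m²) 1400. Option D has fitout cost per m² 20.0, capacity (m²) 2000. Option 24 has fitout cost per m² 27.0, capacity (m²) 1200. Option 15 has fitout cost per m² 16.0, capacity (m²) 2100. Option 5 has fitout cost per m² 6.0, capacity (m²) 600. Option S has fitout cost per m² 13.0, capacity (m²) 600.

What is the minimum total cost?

108200

Cheapest first:
Option 5 at 6.0: take all 600 m² ; 6000 still needed.
Option S at 13.0: take all 600 m² ; 5400 still needed.
Take 2100 from Option 15 at 16.0 ; need 3300 more.
Take 1400 from Option 27 at 18.0 ; need 1900 more.
Option D at 20.0: take 1900 of its 2000 ; requirement met.
Option 24: unused.
Cost = 600×6.0 + 600×13.0 + 2100×16.0 + 1400×18.0 + 1900×20.0 = 108200.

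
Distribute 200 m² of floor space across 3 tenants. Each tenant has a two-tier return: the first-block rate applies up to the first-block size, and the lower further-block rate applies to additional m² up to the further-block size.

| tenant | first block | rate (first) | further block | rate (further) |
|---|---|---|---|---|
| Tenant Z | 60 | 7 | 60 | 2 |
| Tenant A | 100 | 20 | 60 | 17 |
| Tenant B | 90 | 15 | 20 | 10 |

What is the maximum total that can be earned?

3620

Treat each block as its own option and order by rate: Tenant A/first 20 > Tenant A/second 17 > Tenant B/first 15 > Tenant B/second 10 > Tenant Z/first 7 > Tenant Z/second 2.
Tenant A/first (20): +100 → 100 left.
Tenant A/second (17): +60 → 40 left.
Tenant B first at 15: only 40 left, fill 40.
Total = 20×100 + 17×60 + 15×40 = 3620.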